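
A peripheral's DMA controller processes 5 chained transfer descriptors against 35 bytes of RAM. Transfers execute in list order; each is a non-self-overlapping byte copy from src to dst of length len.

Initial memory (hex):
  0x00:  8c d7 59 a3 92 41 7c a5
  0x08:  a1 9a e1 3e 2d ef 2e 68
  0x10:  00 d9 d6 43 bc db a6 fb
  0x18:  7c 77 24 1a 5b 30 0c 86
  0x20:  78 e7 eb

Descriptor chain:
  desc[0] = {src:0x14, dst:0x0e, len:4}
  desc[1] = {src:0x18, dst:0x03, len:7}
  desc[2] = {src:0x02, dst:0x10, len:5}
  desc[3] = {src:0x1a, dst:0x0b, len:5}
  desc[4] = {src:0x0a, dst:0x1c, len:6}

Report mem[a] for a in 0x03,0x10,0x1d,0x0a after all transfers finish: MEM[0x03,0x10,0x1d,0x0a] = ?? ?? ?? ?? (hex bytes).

#0 dst[0x0e+4] := {0xbc,0xdb,0xa6,0xfb}
#1 dst[0x03+7] := {0x7c,0x77,0x24,0x1a,0x5b,0x30,0x0c}
#2 dst[0x10+5] := {0x59,0x7c,0x77,0x24,0x1a}
#3 dst[0x0b+5] := {0x24,0x1a,0x5b,0x30,0x0c}
#4 dst[0x1c+6] := {0xe1,0x24,0x1a,0x5b,0x30,0x0c}
query mem[0x03]=0x7c, mem[0x10]=0x59, mem[0x1d]=0x24, mem[0x0a]=0xe1

MEM[0x03,0x10,0x1d,0x0a] = 7c 59 24 e1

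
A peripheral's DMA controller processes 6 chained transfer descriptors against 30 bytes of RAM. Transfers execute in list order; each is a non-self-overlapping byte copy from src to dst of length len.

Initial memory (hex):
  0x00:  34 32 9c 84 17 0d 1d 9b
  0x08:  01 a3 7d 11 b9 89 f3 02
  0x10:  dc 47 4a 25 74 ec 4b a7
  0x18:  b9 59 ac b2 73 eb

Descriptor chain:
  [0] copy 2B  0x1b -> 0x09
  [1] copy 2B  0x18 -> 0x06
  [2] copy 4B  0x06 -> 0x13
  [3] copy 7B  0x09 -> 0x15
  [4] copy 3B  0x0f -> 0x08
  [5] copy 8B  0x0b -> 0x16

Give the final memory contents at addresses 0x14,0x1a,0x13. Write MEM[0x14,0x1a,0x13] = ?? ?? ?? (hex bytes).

MEM[0x14,0x1a,0x13] = 59 02 b9

[0] 0x1b->0x09 len=2 : b2 73
[1] 0x18->0x06 len=2 : b9 59
[2] 0x06->0x13 len=4 : b9 59 01 b2
[3] 0x09->0x15 len=7 : b2 73 11 b9 89 f3 02
[4] 0x0f->0x08 len=3 : 02 dc 47
[5] 0x0b->0x16 len=8 : 11 b9 89 f3 02 dc 47 4a
query mem[0x14]=0x59, mem[0x1a]=0x02, mem[0x13]=0xb9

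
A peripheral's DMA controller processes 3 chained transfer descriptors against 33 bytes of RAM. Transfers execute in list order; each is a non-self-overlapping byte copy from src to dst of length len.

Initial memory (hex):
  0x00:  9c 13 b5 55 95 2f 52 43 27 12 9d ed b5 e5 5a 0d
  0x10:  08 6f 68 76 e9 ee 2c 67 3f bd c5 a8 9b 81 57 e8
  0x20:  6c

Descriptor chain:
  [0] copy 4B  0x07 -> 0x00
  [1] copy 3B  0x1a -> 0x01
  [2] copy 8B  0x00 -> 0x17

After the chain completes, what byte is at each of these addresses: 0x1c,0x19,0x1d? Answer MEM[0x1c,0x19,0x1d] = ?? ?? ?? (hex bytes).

[0] 0x07->0x00 len=4 : 43 27 12 9d
[1] 0x1a->0x01 len=3 : c5 a8 9b
[2] 0x00->0x17 len=8 : 43 c5 a8 9b 95 2f 52 43
query mem[0x1c]=0x2f, mem[0x19]=0xa8, mem[0x1d]=0x52

MEM[0x1c,0x19,0x1d] = 2f a8 52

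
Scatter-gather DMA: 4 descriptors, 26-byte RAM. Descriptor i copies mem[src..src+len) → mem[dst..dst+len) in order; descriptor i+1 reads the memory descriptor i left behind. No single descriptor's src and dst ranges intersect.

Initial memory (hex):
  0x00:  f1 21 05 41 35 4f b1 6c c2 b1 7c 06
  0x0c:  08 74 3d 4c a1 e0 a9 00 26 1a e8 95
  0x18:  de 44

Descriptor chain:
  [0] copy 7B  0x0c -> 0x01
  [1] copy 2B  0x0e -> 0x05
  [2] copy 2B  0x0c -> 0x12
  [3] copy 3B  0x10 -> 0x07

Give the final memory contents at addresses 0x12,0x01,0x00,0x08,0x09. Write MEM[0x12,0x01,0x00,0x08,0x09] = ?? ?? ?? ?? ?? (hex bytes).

  after D0: wrote 7B at 0x01 = 08743d4ca1e0a9
  after D1: wrote 2B at 0x05 = 3d4c
  after D2: wrote 2B at 0x12 = 0874
  after D3: wrote 3B at 0x07 = a1e008
query mem[0x12]=0x08, mem[0x01]=0x08, mem[0x00]=0xf1, mem[0x08]=0xe0, mem[0x09]=0x08

MEM[0x12,0x01,0x00,0x08,0x09] = 08 08 f1 e0 08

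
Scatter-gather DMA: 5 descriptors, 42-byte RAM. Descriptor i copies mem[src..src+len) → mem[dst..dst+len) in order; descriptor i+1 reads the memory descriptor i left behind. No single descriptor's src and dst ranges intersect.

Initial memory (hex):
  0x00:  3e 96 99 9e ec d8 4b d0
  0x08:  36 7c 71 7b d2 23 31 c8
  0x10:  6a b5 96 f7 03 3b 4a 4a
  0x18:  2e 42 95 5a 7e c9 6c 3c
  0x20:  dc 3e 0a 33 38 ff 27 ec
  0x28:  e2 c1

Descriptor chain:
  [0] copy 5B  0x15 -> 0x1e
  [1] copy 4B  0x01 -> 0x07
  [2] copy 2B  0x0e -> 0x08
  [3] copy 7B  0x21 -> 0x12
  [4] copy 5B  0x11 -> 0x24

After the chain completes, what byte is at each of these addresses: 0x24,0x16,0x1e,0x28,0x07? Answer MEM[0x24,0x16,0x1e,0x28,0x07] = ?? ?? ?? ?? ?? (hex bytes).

MEM[0x24,0x16,0x1e,0x28,0x07] = b5 ff 3b 38 96

  after D0: wrote 5B at 0x1e = 3b4a4a2e42
  after D1: wrote 4B at 0x07 = 96999eec
  after D2: wrote 2B at 0x08 = 31c8
  after D3: wrote 7B at 0x12 = 2e423338ff27ec
  after D4: wrote 5B at 0x24 = b52e423338
query mem[0x24]=0xb5, mem[0x16]=0xff, mem[0x1e]=0x3b, mem[0x28]=0x38, mem[0x07]=0x96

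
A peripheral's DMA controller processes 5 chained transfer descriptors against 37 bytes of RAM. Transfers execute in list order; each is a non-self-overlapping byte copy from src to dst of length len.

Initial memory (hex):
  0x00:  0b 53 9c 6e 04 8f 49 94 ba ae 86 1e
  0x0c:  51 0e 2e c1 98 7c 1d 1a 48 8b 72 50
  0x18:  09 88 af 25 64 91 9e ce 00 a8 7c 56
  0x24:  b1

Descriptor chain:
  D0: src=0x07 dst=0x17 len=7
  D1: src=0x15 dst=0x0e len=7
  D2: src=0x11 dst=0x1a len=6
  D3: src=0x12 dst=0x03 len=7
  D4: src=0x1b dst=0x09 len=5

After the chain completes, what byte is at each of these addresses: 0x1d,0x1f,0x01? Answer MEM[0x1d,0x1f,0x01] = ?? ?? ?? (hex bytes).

D0: mem[0x17..0x1d] <- [94 ba ae 86 1e 51 0e]
D1: mem[0x0e..0x14] <- [8b 72 94 ba ae 86 1e]
D2: mem[0x1a..0x1f] <- [ba ae 86 1e 8b 72]
D3: mem[0x03..0x09] <- [ae 86 1e 8b 72 94 ba]
D4: mem[0x09..0x0d] <- [ae 86 1e 8b 72]
query mem[0x1d]=0x1e, mem[0x1f]=0x72, mem[0x01]=0x53

MEM[0x1d,0x1f,0x01] = 1e 72 53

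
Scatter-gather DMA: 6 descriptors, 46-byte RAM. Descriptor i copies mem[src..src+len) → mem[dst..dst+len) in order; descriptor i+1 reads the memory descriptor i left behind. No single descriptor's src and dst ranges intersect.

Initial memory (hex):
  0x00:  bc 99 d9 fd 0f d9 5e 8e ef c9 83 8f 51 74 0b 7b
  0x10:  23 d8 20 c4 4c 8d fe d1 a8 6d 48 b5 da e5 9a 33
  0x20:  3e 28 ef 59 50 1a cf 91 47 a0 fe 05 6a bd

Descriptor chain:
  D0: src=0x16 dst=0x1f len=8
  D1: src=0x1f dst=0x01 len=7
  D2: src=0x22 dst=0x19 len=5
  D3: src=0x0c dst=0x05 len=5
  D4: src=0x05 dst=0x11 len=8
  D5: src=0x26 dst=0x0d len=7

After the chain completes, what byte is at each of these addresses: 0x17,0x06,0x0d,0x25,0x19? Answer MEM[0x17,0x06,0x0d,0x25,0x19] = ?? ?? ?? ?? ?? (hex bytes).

[0] 0x16->0x1f len=8 : fe d1 a8 6d 48 b5 da e5
[1] 0x1f->0x01 len=7 : fe d1 a8 6d 48 b5 da
[2] 0x22->0x19 len=5 : 6d 48 b5 da e5
[3] 0x0c->0x05 len=5 : 51 74 0b 7b 23
[4] 0x05->0x11 len=8 : 51 74 0b 7b 23 83 8f 51
[5] 0x26->0x0d len=7 : e5 91 47 a0 fe 05 6a
query mem[0x17]=0x8f, mem[0x06]=0x74, mem[0x0d]=0xe5, mem[0x25]=0xda, mem[0x19]=0x6d

MEM[0x17,0x06,0x0d,0x25,0x19] = 8f 74 e5 da 6d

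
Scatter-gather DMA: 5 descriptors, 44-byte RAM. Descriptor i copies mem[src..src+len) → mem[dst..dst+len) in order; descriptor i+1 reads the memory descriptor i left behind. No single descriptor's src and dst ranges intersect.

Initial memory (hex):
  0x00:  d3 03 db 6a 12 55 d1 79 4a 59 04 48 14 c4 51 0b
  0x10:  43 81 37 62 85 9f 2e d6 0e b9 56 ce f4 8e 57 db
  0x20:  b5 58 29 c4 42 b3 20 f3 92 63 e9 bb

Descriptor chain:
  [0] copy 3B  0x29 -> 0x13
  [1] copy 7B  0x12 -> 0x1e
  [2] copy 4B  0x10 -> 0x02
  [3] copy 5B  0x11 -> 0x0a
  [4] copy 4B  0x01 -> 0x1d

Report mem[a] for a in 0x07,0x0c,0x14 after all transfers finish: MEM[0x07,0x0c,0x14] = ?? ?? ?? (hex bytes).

MEM[0x07,0x0c,0x14] = 79 63 e9

  after D0: wrote 3B at 0x13 = 63e9bb
  after D1: wrote 7B at 0x1e = 3763e9bb2ed60e
  after D2: wrote 4B at 0x02 = 43813763
  after D3: wrote 5B at 0x0a = 813763e9bb
  after D4: wrote 4B at 0x1d = 03438137
query mem[0x07]=0x79, mem[0x0c]=0x63, mem[0x14]=0xe9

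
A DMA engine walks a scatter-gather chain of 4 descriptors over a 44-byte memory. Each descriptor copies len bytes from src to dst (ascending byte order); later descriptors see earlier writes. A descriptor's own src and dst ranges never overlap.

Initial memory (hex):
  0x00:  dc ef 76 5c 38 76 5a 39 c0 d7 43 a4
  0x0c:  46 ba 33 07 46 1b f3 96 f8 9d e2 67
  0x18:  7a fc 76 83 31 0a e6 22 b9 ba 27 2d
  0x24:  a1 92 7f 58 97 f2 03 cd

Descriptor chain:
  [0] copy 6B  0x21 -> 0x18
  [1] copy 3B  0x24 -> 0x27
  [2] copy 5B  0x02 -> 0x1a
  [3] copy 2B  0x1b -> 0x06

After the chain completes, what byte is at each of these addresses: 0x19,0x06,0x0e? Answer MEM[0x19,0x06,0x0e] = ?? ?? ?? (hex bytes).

[0] 0x21->0x18 len=6 : ba 27 2d a1 92 7f
[1] 0x24->0x27 len=3 : a1 92 7f
[2] 0x02->0x1a len=5 : 76 5c 38 76 5a
[3] 0x1b->0x06 len=2 : 5c 38
query mem[0x19]=0x27, mem[0x06]=0x5c, mem[0x0e]=0x33

MEM[0x19,0x06,0x0e] = 27 5c 33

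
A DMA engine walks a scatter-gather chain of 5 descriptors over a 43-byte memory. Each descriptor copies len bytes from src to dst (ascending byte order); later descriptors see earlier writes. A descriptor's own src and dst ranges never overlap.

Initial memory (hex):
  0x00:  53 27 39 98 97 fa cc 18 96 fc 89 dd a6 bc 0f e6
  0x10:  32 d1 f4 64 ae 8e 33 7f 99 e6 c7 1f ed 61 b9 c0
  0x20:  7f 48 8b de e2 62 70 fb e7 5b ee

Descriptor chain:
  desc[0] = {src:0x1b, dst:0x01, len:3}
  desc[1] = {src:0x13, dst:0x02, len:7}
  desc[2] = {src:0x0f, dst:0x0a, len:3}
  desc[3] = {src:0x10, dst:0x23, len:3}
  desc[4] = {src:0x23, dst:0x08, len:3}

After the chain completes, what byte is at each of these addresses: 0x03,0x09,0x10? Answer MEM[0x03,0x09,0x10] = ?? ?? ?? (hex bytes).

MEM[0x03,0x09,0x10] = ae d1 32

#0 dst[0x01+3] := {0x1f,0xed,0x61}
#1 dst[0x02+7] := {0x64,0xae,0x8e,0x33,0x7f,0x99,0xe6}
#2 dst[0x0a+3] := {0xe6,0x32,0xd1}
#3 dst[0x23+3] := {0x32,0xd1,0xf4}
#4 dst[0x08+3] := {0x32,0xd1,0xf4}
query mem[0x03]=0xae, mem[0x09]=0xd1, mem[0x10]=0x32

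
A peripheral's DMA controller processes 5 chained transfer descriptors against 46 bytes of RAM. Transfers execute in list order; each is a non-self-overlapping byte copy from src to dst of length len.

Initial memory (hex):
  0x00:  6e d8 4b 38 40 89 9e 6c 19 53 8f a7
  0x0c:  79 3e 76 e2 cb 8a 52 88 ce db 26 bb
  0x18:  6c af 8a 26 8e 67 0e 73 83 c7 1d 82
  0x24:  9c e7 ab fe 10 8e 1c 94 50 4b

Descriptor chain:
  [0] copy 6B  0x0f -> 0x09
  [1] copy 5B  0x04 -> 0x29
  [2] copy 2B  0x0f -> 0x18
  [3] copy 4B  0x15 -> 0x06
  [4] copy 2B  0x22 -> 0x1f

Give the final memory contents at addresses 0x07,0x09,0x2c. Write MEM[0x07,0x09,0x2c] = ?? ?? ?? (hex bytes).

D0: mem[0x09..0x0e] <- [e2 cb 8a 52 88 ce]
D1: mem[0x29..0x2d] <- [40 89 9e 6c 19]
D2: mem[0x18..0x19] <- [e2 cb]
D3: mem[0x06..0x09] <- [db 26 bb e2]
D4: mem[0x1f..0x20] <- [1d 82]
query mem[0x07]=0x26, mem[0x09]=0xe2, mem[0x2c]=0x6c

MEM[0x07,0x09,0x2c] = 26 e2 6c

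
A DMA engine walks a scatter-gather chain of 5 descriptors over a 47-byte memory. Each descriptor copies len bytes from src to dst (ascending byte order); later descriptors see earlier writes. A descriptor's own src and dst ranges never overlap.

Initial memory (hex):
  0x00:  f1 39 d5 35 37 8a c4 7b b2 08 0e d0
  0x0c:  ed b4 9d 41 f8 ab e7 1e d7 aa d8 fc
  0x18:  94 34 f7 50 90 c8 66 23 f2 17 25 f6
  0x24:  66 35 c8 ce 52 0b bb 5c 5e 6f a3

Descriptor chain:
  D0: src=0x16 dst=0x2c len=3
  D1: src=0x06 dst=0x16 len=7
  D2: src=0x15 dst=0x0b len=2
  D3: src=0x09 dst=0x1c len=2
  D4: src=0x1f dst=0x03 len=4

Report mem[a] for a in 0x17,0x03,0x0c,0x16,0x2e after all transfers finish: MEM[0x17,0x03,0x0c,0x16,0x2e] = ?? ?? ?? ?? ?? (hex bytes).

#0 dst[0x2c+3] := {0xd8,0xfc,0x94}
#1 dst[0x16+7] := {0xc4,0x7b,0xb2,0x08,0x0e,0xd0,0xed}
#2 dst[0x0b+2] := {0xaa,0xc4}
#3 dst[0x1c+2] := {0x08,0x0e}
#4 dst[0x03+4] := {0x23,0xf2,0x17,0x25}
query mem[0x17]=0x7b, mem[0x03]=0x23, mem[0x0c]=0xc4, mem[0x16]=0xc4, mem[0x2e]=0x94

MEM[0x17,0x03,0x0c,0x16,0x2e] = 7b 23 c4 c4 94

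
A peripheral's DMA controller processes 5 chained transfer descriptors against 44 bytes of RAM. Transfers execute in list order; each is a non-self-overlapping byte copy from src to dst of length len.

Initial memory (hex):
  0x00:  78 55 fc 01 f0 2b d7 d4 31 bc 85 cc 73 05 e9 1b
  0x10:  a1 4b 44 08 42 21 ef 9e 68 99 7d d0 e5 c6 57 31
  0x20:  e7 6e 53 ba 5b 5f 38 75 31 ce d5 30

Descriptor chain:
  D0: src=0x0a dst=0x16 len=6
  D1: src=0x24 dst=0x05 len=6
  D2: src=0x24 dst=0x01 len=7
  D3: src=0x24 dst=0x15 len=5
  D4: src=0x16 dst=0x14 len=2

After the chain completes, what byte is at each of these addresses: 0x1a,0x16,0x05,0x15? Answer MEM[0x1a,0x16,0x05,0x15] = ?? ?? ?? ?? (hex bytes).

MEM[0x1a,0x16,0x05,0x15] = e9 5f 31 38

D0: mem[0x16..0x1b] <- [85 cc 73 05 e9 1b]
D1: mem[0x05..0x0a] <- [5b 5f 38 75 31 ce]
D2: mem[0x01..0x07] <- [5b 5f 38 75 31 ce d5]
D3: mem[0x15..0x19] <- [5b 5f 38 75 31]
D4: mem[0x14..0x15] <- [5f 38]
query mem[0x1a]=0xe9, mem[0x16]=0x5f, mem[0x05]=0x31, mem[0x15]=0x38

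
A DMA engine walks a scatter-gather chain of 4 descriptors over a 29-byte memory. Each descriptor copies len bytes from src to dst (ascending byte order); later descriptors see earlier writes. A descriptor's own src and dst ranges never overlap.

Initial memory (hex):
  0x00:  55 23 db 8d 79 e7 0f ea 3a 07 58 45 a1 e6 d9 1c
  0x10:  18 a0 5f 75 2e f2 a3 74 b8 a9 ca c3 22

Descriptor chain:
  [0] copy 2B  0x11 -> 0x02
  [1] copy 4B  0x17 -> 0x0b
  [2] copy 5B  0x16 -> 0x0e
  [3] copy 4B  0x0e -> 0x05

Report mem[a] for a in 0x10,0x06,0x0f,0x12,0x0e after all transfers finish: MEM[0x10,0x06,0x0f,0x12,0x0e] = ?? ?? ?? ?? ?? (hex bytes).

#0 dst[0x02+2] := {0xa0,0x5f}
#1 dst[0x0b+4] := {0x74,0xb8,0xa9,0xca}
#2 dst[0x0e+5] := {0xa3,0x74,0xb8,0xa9,0xca}
#3 dst[0x05+4] := {0xa3,0x74,0xb8,0xa9}
query mem[0x10]=0xb8, mem[0x06]=0x74, mem[0x0f]=0x74, mem[0x12]=0xca, mem[0x0e]=0xa3

MEM[0x10,0x06,0x0f,0x12,0x0e] = b8 74 74 ca a3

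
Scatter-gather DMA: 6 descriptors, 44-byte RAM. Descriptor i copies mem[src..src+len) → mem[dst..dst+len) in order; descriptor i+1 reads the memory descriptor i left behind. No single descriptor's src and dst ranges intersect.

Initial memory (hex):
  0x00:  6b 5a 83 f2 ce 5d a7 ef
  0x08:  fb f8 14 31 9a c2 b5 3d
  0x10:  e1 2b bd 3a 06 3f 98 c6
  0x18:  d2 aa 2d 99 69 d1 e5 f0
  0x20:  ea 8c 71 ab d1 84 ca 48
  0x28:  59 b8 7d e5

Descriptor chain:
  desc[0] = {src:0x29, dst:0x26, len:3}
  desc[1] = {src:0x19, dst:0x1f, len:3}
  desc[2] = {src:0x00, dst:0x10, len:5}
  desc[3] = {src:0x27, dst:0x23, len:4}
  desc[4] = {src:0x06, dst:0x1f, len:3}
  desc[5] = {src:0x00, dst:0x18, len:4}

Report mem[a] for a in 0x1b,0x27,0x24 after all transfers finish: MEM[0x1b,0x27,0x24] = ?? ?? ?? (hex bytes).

[0] 0x29->0x26 len=3 : b8 7d e5
[1] 0x19->0x1f len=3 : aa 2d 99
[2] 0x00->0x10 len=5 : 6b 5a 83 f2 ce
[3] 0x27->0x23 len=4 : 7d e5 b8 7d
[4] 0x06->0x1f len=3 : a7 ef fb
[5] 0x00->0x18 len=4 : 6b 5a 83 f2
query mem[0x1b]=0xf2, mem[0x27]=0x7d, mem[0x24]=0xe5

MEM[0x1b,0x27,0x24] = f2 7d e5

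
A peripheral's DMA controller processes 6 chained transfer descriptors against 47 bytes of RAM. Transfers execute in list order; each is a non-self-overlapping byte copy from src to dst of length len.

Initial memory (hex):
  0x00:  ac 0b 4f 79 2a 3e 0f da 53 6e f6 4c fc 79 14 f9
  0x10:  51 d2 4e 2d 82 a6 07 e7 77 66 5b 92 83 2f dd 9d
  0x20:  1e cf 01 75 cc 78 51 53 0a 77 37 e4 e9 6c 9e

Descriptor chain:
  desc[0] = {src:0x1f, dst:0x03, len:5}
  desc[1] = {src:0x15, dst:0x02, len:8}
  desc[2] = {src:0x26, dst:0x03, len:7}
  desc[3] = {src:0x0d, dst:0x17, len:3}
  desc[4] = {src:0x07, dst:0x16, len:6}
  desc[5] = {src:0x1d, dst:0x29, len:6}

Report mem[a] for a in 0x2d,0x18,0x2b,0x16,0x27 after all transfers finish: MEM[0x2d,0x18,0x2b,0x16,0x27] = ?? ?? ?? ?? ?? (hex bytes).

MEM[0x2d,0x18,0x2b,0x16,0x27] = cf e9 9d 37 53

D0: mem[0x03..0x07] <- [9d 1e cf 01 75]
D1: mem[0x02..0x09] <- [a6 07 e7 77 66 5b 92 83]
D2: mem[0x03..0x09] <- [51 53 0a 77 37 e4 e9]
D3: mem[0x17..0x19] <- [79 14 f9]
D4: mem[0x16..0x1b] <- [37 e4 e9 f6 4c fc]
D5: mem[0x29..0x2e] <- [2f dd 9d 1e cf 01]
query mem[0x2d]=0xcf, mem[0x18]=0xe9, mem[0x2b]=0x9d, mem[0x16]=0x37, mem[0x27]=0x53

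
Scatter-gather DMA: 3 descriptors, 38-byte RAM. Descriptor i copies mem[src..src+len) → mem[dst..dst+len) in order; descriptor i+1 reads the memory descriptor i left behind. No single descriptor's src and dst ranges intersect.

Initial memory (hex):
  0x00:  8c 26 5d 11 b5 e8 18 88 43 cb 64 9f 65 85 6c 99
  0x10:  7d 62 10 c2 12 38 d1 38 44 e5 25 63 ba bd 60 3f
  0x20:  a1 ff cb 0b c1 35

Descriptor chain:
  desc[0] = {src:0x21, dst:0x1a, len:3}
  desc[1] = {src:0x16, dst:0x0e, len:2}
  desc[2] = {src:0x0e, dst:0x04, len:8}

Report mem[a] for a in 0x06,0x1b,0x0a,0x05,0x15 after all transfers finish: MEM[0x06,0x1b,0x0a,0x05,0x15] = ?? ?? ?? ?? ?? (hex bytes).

MEM[0x06,0x1b,0x0a,0x05,0x15] = 7d cb 12 38 38

[0] 0x21->0x1a len=3 : ff cb 0b
[1] 0x16->0x0e len=2 : d1 38
[2] 0x0e->0x04 len=8 : d1 38 7d 62 10 c2 12 38
query mem[0x06]=0x7d, mem[0x1b]=0xcb, mem[0x0a]=0x12, mem[0x05]=0x38, mem[0x15]=0x38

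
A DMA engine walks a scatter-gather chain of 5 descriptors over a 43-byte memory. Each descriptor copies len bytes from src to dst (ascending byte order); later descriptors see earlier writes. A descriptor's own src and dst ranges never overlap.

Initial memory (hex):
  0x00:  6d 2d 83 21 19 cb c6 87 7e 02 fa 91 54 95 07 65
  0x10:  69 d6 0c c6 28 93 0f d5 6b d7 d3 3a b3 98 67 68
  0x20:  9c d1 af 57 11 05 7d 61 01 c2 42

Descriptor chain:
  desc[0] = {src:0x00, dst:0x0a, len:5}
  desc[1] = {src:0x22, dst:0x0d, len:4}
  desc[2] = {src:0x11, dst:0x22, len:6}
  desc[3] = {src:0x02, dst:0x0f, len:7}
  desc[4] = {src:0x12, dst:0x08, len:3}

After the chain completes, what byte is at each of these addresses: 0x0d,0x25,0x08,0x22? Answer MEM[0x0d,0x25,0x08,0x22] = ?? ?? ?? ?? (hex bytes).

MEM[0x0d,0x25,0x08,0x22] = af 28 cb d6

#0 dst[0x0a+5] := {0x6d,0x2d,0x83,0x21,0x19}
#1 dst[0x0d+4] := {0xaf,0x57,0x11,0x05}
#2 dst[0x22+6] := {0xd6,0x0c,0xc6,0x28,0x93,0x0f}
#3 dst[0x0f+7] := {0x83,0x21,0x19,0xcb,0xc6,0x87,0x7e}
#4 dst[0x08+3] := {0xcb,0xc6,0x87}
query mem[0x0d]=0xaf, mem[0x25]=0x28, mem[0x08]=0xcb, mem[0x22]=0xd6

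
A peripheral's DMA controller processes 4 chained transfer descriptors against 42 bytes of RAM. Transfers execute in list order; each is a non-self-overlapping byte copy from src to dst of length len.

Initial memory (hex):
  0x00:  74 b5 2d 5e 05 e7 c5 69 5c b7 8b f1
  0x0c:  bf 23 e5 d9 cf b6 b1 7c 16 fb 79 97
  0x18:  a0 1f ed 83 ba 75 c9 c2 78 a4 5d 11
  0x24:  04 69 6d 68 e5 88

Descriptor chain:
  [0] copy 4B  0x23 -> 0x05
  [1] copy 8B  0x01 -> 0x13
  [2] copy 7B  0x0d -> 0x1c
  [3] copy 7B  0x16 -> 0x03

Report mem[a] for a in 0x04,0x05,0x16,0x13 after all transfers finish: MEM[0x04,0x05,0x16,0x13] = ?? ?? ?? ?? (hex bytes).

MEM[0x04,0x05,0x16,0x13] = 11 04 05 b5

D0: mem[0x05..0x08] <- [11 04 69 6d]
D1: mem[0x13..0x1a] <- [b5 2d 5e 05 11 04 69 6d]
D2: mem[0x1c..0x22] <- [23 e5 d9 cf b6 b1 b5]
D3: mem[0x03..0x09] <- [05 11 04 69 6d 83 23]
query mem[0x04]=0x11, mem[0x05]=0x04, mem[0x16]=0x05, mem[0x13]=0xb5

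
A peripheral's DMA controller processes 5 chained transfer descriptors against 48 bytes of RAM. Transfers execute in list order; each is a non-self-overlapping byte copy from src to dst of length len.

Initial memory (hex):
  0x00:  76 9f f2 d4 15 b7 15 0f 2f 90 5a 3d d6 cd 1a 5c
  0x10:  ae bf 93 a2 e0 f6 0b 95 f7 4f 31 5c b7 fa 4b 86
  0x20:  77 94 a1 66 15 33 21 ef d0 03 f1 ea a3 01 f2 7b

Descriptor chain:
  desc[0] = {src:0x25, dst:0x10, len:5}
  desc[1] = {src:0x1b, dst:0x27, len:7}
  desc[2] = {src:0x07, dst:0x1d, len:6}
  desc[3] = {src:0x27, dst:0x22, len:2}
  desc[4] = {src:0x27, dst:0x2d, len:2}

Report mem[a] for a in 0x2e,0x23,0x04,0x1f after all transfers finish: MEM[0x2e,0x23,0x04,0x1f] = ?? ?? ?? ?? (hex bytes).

#0 dst[0x10+5] := {0x33,0x21,0xef,0xd0,0x03}
#1 dst[0x27+7] := {0x5c,0xb7,0xfa,0x4b,0x86,0x77,0x94}
#2 dst[0x1d+6] := {0x0f,0x2f,0x90,0x5a,0x3d,0xd6}
#3 dst[0x22+2] := {0x5c,0xb7}
#4 dst[0x2d+2] := {0x5c,0xb7}
query mem[0x2e]=0xb7, mem[0x23]=0xb7, mem[0x04]=0x15, mem[0x1f]=0x90

MEM[0x2e,0x23,0x04,0x1f] = b7 b7 15 90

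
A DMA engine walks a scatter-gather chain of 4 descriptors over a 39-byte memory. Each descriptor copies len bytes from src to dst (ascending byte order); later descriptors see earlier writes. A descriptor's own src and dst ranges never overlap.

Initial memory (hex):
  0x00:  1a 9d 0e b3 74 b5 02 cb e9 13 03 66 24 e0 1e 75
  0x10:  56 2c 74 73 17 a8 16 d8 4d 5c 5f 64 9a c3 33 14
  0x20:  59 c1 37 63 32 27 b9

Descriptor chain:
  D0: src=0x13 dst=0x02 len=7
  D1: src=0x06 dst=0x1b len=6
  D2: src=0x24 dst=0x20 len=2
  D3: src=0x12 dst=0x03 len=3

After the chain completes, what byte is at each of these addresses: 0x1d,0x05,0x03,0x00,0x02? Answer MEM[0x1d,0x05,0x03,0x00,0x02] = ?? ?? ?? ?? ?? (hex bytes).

MEM[0x1d,0x05,0x03,0x00,0x02] = 5c 17 74 1a 73

#0 dst[0x02+7] := {0x73,0x17,0xa8,0x16,0xd8,0x4d,0x5c}
#1 dst[0x1b+6] := {0xd8,0x4d,0x5c,0x13,0x03,0x66}
#2 dst[0x20+2] := {0x32,0x27}
#3 dst[0x03+3] := {0x74,0x73,0x17}
query mem[0x1d]=0x5c, mem[0x05]=0x17, mem[0x03]=0x74, mem[0x00]=0x1a, mem[0x02]=0x73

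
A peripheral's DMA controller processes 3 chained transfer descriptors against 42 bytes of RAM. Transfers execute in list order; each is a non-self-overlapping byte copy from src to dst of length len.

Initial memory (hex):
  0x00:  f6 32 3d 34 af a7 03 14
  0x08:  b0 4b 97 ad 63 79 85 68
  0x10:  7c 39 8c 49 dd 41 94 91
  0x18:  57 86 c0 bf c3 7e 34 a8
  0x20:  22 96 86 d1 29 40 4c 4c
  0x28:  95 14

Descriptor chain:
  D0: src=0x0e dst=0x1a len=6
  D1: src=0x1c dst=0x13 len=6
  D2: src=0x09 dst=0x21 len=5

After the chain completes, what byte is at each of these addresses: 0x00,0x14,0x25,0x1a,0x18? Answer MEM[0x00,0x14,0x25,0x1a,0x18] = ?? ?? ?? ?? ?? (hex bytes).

MEM[0x00,0x14,0x25,0x1a,0x18] = f6 39 79 85 96

#0 dst[0x1a+6] := {0x85,0x68,0x7c,0x39,0x8c,0x49}
#1 dst[0x13+6] := {0x7c,0x39,0x8c,0x49,0x22,0x96}
#2 dst[0x21+5] := {0x4b,0x97,0xad,0x63,0x79}
query mem[0x00]=0xf6, mem[0x14]=0x39, mem[0x25]=0x79, mem[0x1a]=0x85, mem[0x18]=0x96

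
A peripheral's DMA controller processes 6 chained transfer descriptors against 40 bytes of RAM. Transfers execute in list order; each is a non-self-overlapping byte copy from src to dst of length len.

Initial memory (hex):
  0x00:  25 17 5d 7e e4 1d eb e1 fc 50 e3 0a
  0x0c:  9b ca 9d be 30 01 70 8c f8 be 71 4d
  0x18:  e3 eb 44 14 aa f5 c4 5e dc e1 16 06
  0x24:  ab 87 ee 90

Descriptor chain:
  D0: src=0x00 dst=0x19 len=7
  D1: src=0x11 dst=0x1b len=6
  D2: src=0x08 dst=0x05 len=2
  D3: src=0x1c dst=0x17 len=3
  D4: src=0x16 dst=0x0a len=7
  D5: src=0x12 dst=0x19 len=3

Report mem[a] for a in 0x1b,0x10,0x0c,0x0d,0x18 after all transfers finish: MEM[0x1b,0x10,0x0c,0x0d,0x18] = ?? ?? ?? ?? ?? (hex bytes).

D0: mem[0x19..0x1f] <- [25 17 5d 7e e4 1d eb]
D1: mem[0x1b..0x20] <- [01 70 8c f8 be 71]
D2: mem[0x05..0x06] <- [fc 50]
D3: mem[0x17..0x19] <- [70 8c f8]
D4: mem[0x0a..0x10] <- [71 70 8c f8 17 01 70]
D5: mem[0x19..0x1b] <- [70 8c f8]
query mem[0x1b]=0xf8, mem[0x10]=0x70, mem[0x0c]=0x8c, mem[0x0d]=0xf8, mem[0x18]=0x8c

MEM[0x1b,0x10,0x0c,0x0d,0x18] = f8 70 8c f8 8c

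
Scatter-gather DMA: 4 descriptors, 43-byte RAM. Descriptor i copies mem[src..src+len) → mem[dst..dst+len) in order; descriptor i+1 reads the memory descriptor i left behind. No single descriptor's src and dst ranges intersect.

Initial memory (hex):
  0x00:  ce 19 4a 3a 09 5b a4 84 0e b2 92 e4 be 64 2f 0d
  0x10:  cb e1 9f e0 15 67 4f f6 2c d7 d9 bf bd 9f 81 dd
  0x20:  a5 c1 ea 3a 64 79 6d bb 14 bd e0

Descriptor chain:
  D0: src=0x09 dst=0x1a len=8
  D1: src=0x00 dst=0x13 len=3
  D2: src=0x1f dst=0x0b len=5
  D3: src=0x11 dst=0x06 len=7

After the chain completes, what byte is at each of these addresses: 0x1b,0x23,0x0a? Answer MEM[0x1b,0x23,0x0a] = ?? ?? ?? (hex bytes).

#0 dst[0x1a+8] := {0xb2,0x92,0xe4,0xbe,0x64,0x2f,0x0d,0xcb}
#1 dst[0x13+3] := {0xce,0x19,0x4a}
#2 dst[0x0b+5] := {0x2f,0x0d,0xcb,0xea,0x3a}
#3 dst[0x06+7] := {0xe1,0x9f,0xce,0x19,0x4a,0x4f,0xf6}
query mem[0x1b]=0x92, mem[0x23]=0x3a, mem[0x0a]=0x4a

MEM[0x1b,0x23,0x0a] = 92 3a 4a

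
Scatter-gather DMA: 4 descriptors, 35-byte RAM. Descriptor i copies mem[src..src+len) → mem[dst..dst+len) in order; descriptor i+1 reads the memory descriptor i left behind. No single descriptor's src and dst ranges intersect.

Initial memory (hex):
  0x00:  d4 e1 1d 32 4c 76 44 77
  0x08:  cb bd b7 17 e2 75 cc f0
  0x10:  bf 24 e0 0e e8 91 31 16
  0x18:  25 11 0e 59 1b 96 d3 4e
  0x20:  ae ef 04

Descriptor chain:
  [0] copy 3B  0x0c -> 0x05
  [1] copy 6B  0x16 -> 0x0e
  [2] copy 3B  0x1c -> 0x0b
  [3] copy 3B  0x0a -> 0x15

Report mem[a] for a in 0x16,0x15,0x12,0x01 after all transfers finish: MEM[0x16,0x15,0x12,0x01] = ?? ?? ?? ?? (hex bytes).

D0: mem[0x05..0x07] <- [e2 75 cc]
D1: mem[0x0e..0x13] <- [31 16 25 11 0e 59]
D2: mem[0x0b..0x0d] <- [1b 96 d3]
D3: mem[0x15..0x17] <- [b7 1b 96]
query mem[0x16]=0x1b, mem[0x15]=0xb7, mem[0x12]=0x0e, mem[0x01]=0xe1

MEM[0x16,0x15,0x12,0x01] = 1b b7 0e e1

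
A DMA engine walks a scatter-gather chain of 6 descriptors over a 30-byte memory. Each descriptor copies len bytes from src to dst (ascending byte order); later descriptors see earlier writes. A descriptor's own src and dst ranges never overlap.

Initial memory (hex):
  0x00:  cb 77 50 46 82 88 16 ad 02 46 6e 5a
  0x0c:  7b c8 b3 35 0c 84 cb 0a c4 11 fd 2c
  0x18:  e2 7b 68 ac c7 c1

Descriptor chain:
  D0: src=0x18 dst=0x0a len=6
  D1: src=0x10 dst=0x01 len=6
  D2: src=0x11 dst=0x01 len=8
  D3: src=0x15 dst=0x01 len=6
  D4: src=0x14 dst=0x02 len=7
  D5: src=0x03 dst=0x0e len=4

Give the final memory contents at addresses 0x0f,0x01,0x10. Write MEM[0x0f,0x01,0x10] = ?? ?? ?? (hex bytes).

#0 dst[0x0a+6] := {0xe2,0x7b,0x68,0xac,0xc7,0xc1}
#1 dst[0x01+6] := {0x0c,0x84,0xcb,0x0a,0xc4,0x11}
#2 dst[0x01+8] := {0x84,0xcb,0x0a,0xc4,0x11,0xfd,0x2c,0xe2}
#3 dst[0x01+6] := {0x11,0xfd,0x2c,0xe2,0x7b,0x68}
#4 dst[0x02+7] := {0xc4,0x11,0xfd,0x2c,0xe2,0x7b,0x68}
#5 dst[0x0e+4] := {0x11,0xfd,0x2c,0xe2}
query mem[0x0f]=0xfd, mem[0x01]=0x11, mem[0x10]=0x2c

MEM[0x0f,0x01,0x10] = fd 11 2c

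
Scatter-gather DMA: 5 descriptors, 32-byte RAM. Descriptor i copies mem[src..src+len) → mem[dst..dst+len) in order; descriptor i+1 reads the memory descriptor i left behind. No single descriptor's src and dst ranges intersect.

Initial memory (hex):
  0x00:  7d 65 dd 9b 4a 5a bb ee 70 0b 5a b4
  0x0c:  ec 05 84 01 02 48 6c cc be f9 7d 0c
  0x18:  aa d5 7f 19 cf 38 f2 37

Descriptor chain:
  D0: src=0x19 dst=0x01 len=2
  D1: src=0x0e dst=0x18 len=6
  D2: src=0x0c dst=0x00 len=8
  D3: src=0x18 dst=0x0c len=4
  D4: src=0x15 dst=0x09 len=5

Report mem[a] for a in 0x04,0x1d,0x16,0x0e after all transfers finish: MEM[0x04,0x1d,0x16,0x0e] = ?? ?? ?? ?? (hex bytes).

MEM[0x04,0x1d,0x16,0x0e] = 02 cc 7d 02

[0] 0x19->0x01 len=2 : d5 7f
[1] 0x0e->0x18 len=6 : 84 01 02 48 6c cc
[2] 0x0c->0x00 len=8 : ec 05 84 01 02 48 6c cc
[3] 0x18->0x0c len=4 : 84 01 02 48
[4] 0x15->0x09 len=5 : f9 7d 0c 84 01
query mem[0x04]=0x02, mem[0x1d]=0xcc, mem[0x16]=0x7d, mem[0x0e]=0x02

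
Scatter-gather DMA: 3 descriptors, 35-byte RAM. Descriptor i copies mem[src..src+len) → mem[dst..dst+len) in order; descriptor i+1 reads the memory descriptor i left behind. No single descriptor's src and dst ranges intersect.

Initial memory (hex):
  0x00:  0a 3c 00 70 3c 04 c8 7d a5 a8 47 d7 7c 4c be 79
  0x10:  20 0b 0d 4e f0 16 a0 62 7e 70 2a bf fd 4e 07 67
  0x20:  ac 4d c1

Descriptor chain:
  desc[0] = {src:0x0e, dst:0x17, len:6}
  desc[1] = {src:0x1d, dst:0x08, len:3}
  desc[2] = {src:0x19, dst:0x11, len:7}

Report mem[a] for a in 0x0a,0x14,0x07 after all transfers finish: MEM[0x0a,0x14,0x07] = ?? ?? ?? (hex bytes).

  after D0: wrote 6B at 0x17 = be79200b0d4e
  after D1: wrote 3B at 0x08 = 4e0767
  after D2: wrote 7B at 0x11 = 200b0d4e4e0767
query mem[0x0a]=0x67, mem[0x14]=0x4e, mem[0x07]=0x7d

MEM[0x0a,0x14,0x07] = 67 4e 7d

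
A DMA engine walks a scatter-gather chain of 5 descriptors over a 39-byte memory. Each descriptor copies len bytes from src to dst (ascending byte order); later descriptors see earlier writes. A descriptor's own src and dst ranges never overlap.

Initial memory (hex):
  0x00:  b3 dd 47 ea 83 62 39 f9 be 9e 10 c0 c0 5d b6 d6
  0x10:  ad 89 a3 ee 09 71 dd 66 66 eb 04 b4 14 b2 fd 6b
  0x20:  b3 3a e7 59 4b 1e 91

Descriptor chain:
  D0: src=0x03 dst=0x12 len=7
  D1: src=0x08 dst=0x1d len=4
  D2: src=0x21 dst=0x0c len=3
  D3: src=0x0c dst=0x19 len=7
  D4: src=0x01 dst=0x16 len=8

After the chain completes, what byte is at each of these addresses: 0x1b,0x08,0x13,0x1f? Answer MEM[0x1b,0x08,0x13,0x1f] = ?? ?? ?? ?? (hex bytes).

MEM[0x1b,0x08,0x13,0x1f] = 39 be 83 ea

#0 dst[0x12+7] := {0xea,0x83,0x62,0x39,0xf9,0xbe,0x9e}
#1 dst[0x1d+4] := {0xbe,0x9e,0x10,0xc0}
#2 dst[0x0c+3] := {0x3a,0xe7,0x59}
#3 dst[0x19+7] := {0x3a,0xe7,0x59,0xd6,0xad,0x89,0xea}
#4 dst[0x16+8] := {0xdd,0x47,0xea,0x83,0x62,0x39,0xf9,0xbe}
query mem[0x1b]=0x39, mem[0x08]=0xbe, mem[0x13]=0x83, mem[0x1f]=0xea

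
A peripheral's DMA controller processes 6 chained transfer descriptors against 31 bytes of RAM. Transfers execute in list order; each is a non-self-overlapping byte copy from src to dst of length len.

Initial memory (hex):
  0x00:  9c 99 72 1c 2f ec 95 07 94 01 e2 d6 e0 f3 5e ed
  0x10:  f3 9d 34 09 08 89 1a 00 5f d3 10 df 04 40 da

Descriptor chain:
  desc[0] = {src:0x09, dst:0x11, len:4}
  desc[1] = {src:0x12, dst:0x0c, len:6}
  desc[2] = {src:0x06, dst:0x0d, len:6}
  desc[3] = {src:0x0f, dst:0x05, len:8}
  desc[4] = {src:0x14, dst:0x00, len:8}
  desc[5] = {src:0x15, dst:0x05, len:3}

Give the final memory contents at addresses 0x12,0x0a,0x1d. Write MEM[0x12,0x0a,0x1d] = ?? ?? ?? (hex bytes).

[0] 0x09->0x11 len=4 : 01 e2 d6 e0
[1] 0x12->0x0c len=6 : e2 d6 e0 89 1a 00
[2] 0x06->0x0d len=6 : 95 07 94 01 e2 d6
[3] 0x0f->0x05 len=8 : 94 01 e2 d6 d6 e0 89 1a
[4] 0x14->0x00 len=8 : e0 89 1a 00 5f d3 10 df
[5] 0x15->0x05 len=3 : 89 1a 00
query mem[0x12]=0xd6, mem[0x0a]=0xe0, mem[0x1d]=0x40

MEM[0x12,0x0a,0x1d] = d6 e0 40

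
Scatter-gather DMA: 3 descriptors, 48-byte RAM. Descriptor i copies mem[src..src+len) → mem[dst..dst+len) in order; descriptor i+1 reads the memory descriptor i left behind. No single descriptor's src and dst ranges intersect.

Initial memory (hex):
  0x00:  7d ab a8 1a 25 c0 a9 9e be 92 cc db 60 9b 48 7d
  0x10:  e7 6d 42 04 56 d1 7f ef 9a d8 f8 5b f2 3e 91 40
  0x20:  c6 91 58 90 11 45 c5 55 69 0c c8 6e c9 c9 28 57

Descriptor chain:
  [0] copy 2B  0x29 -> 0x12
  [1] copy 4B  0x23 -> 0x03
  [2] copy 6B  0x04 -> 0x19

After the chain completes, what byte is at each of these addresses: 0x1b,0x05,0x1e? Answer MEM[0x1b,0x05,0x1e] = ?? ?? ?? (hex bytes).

  after D0: wrote 2B at 0x12 = 0cc8
  after D1: wrote 4B at 0x03 = 901145c5
  after D2: wrote 6B at 0x19 = 1145c59ebe92
query mem[0x1b]=0xc5, mem[0x05]=0x45, mem[0x1e]=0x92

MEM[0x1b,0x05,0x1e] = c5 45 92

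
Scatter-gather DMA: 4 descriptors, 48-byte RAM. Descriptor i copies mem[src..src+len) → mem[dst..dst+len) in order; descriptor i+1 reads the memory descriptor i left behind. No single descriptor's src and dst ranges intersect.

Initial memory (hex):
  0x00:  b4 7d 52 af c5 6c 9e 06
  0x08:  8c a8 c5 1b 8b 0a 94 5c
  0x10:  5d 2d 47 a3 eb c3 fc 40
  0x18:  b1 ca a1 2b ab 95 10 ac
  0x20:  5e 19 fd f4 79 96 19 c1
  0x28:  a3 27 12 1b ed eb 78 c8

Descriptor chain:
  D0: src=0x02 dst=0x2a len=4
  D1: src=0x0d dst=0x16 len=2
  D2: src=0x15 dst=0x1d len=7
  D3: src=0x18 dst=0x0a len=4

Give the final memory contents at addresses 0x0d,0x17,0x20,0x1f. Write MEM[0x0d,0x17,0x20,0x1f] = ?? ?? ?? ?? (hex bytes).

MEM[0x0d,0x17,0x20,0x1f] = 2b 94 b1 94

D0: mem[0x2a..0x2d] <- [52 af c5 6c]
D1: mem[0x16..0x17] <- [0a 94]
D2: mem[0x1d..0x23] <- [c3 0a 94 b1 ca a1 2b]
D3: mem[0x0a..0x0d] <- [b1 ca a1 2b]
query mem[0x0d]=0x2b, mem[0x17]=0x94, mem[0x20]=0xb1, mem[0x1f]=0x94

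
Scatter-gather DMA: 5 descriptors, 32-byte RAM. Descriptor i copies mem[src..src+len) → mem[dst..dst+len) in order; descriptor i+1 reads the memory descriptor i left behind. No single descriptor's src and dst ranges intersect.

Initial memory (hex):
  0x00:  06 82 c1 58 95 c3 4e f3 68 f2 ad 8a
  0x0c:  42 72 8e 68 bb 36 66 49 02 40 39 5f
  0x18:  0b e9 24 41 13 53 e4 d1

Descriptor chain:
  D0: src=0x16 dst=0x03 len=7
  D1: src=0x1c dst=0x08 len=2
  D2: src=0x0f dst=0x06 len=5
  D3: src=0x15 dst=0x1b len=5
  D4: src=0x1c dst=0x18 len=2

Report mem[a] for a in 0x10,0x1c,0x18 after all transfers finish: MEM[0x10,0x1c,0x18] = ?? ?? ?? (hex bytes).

MEM[0x10,0x1c,0x18] = bb 39 39

  after D0: wrote 7B at 0x03 = 395f0be9244113
  after D1: wrote 2B at 0x08 = 1353
  after D2: wrote 5B at 0x06 = 68bb366649
  after D3: wrote 5B at 0x1b = 40395f0be9
  after D4: wrote 2B at 0x18 = 395f
query mem[0x10]=0xbb, mem[0x1c]=0x39, mem[0x18]=0x39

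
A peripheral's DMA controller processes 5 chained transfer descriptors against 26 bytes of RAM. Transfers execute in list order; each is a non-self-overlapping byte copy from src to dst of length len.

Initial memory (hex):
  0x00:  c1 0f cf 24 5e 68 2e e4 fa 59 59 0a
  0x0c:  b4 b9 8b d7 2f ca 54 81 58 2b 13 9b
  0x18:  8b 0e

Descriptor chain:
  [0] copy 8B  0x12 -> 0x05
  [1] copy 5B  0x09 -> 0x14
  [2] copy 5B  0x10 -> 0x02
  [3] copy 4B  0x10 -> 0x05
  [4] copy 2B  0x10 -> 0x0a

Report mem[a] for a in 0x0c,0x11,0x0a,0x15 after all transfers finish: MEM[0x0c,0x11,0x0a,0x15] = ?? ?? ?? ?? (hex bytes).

D0: mem[0x05..0x0c] <- [54 81 58 2b 13 9b 8b 0e]
D1: mem[0x14..0x18] <- [13 9b 8b 0e b9]
D2: mem[0x02..0x06] <- [2f ca 54 81 13]
D3: mem[0x05..0x08] <- [2f ca 54 81]
D4: mem[0x0a..0x0b] <- [2f ca]
query mem[0x0c]=0x0e, mem[0x11]=0xca, mem[0x0a]=0x2f, mem[0x15]=0x9b

MEM[0x0c,0x11,0x0a,0x15] = 0e ca 2f 9b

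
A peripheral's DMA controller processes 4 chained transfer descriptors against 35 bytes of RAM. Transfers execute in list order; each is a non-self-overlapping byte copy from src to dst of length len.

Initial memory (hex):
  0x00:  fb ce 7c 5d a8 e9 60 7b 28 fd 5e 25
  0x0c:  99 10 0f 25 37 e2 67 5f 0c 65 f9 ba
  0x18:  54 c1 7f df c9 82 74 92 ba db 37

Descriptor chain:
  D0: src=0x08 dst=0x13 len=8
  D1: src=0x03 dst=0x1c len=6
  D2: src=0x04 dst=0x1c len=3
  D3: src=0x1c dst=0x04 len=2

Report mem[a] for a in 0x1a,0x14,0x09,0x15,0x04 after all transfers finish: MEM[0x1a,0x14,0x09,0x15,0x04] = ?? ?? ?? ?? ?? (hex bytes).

MEM[0x1a,0x14,0x09,0x15,0x04] = 25 fd fd 5e a8

  after D0: wrote 8B at 0x13 = 28fd5e2599100f25
  after D1: wrote 6B at 0x1c = 5da8e9607b28
  after D2: wrote 3B at 0x1c = a8e960
  after D3: wrote 2B at 0x04 = a8e9
query mem[0x1a]=0x25, mem[0x14]=0xfd, mem[0x09]=0xfd, mem[0x15]=0x5e, mem[0x04]=0xa8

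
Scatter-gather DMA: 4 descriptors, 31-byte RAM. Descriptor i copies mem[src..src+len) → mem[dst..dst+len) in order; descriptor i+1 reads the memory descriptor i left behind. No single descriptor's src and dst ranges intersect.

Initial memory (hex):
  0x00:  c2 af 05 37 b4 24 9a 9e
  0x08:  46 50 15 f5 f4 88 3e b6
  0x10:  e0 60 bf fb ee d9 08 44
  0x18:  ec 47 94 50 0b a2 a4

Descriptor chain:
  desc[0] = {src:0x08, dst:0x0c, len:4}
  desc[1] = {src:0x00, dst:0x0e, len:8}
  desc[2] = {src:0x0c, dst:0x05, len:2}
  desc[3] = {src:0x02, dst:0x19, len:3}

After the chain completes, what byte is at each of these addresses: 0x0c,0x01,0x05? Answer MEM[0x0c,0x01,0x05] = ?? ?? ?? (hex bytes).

[0] 0x08->0x0c len=4 : 46 50 15 f5
[1] 0x00->0x0e len=8 : c2 af 05 37 b4 24 9a 9e
[2] 0x0c->0x05 len=2 : 46 50
[3] 0x02->0x19 len=3 : 05 37 b4
query mem[0x0c]=0x46, mem[0x01]=0xaf, mem[0x05]=0x46

MEM[0x0c,0x01,0x05] = 46 af 46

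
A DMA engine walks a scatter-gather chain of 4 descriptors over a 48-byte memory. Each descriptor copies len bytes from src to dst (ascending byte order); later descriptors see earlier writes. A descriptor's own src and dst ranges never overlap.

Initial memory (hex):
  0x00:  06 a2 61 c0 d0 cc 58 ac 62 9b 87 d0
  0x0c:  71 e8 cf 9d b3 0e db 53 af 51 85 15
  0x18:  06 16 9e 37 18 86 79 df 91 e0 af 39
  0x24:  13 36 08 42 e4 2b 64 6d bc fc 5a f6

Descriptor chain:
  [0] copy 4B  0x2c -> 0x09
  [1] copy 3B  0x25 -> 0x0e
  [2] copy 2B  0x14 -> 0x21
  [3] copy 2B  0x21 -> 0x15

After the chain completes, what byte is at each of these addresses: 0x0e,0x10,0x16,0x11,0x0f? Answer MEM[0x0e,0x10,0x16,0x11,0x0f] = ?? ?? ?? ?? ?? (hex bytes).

[0] 0x2c->0x09 len=4 : bc fc 5a f6
[1] 0x25->0x0e len=3 : 36 08 42
[2] 0x14->0x21 len=2 : af 51
[3] 0x21->0x15 len=2 : af 51
query mem[0x0e]=0x36, mem[0x10]=0x42, mem[0x16]=0x51, mem[0x11]=0x0e, mem[0x0f]=0x08

MEM[0x0e,0x10,0x16,0x11,0x0f] = 36 42 51 0e 08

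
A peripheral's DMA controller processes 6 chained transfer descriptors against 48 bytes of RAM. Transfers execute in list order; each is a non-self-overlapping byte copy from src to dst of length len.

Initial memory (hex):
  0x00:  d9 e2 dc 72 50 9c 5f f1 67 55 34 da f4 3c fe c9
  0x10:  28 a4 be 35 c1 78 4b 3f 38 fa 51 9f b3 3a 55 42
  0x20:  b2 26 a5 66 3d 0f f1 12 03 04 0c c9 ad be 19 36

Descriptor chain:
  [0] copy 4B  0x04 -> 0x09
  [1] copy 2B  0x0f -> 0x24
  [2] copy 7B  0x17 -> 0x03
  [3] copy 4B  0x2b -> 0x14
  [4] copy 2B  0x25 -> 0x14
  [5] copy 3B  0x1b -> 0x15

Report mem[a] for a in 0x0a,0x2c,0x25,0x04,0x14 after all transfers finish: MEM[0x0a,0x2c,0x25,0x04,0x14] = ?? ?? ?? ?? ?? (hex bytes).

D0: mem[0x09..0x0c] <- [50 9c 5f f1]
D1: mem[0x24..0x25] <- [c9 28]
D2: mem[0x03..0x09] <- [3f 38 fa 51 9f b3 3a]
D3: mem[0x14..0x17] <- [c9 ad be 19]
D4: mem[0x14..0x15] <- [28 f1]
D5: mem[0x15..0x17] <- [9f b3 3a]
query mem[0x0a]=0x9c, mem[0x2c]=0xad, mem[0x25]=0x28, mem[0x04]=0x38, mem[0x14]=0x28

MEM[0x0a,0x2c,0x25,0x04,0x14] = 9c ad 28 38 28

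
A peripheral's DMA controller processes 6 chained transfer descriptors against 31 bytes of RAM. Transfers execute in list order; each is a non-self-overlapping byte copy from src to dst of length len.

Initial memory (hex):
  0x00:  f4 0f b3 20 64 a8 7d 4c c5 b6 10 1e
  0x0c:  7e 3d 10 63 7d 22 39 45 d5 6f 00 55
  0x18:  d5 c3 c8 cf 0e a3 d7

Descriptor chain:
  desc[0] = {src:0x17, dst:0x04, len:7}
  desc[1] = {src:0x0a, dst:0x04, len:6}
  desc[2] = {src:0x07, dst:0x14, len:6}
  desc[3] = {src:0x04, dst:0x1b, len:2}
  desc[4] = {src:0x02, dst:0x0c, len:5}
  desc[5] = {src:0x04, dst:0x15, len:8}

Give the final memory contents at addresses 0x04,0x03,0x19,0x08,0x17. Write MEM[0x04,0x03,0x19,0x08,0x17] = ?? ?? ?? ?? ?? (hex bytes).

#0 dst[0x04+7] := {0x55,0xd5,0xc3,0xc8,0xcf,0x0e,0xa3}
#1 dst[0x04+6] := {0xa3,0x1e,0x7e,0x3d,0x10,0x63}
#2 dst[0x14+6] := {0x3d,0x10,0x63,0xa3,0x1e,0x7e}
#3 dst[0x1b+2] := {0xa3,0x1e}
#4 dst[0x0c+5] := {0xb3,0x20,0xa3,0x1e,0x7e}
#5 dst[0x15+8] := {0xa3,0x1e,0x7e,0x3d,0x10,0x63,0xa3,0x1e}
query mem[0x04]=0xa3, mem[0x03]=0x20, mem[0x19]=0x10, mem[0x08]=0x10, mem[0x17]=0x7e

MEM[0x04,0x03,0x19,0x08,0x17] = a3 20 10 10 7e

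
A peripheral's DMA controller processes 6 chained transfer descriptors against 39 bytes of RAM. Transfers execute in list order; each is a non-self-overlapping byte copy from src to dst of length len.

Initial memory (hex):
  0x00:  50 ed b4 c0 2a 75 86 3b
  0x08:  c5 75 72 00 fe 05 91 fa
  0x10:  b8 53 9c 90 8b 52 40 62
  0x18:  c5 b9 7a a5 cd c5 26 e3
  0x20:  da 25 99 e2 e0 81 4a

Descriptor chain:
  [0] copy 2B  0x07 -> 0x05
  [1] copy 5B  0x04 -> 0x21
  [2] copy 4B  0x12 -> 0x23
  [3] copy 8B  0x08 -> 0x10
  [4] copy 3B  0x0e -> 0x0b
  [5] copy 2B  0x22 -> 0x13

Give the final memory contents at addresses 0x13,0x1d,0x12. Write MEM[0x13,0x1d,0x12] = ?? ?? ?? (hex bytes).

MEM[0x13,0x1d,0x12] = 3b c5 72

#0 dst[0x05+2] := {0x3b,0xc5}
#1 dst[0x21+5] := {0x2a,0x3b,0xc5,0x3b,0xc5}
#2 dst[0x23+4] := {0x9c,0x90,0x8b,0x52}
#3 dst[0x10+8] := {0xc5,0x75,0x72,0x00,0xfe,0x05,0x91,0xfa}
#4 dst[0x0b+3] := {0x91,0xfa,0xc5}
#5 dst[0x13+2] := {0x3b,0x9c}
query mem[0x13]=0x3b, mem[0x1d]=0xc5, mem[0x12]=0x72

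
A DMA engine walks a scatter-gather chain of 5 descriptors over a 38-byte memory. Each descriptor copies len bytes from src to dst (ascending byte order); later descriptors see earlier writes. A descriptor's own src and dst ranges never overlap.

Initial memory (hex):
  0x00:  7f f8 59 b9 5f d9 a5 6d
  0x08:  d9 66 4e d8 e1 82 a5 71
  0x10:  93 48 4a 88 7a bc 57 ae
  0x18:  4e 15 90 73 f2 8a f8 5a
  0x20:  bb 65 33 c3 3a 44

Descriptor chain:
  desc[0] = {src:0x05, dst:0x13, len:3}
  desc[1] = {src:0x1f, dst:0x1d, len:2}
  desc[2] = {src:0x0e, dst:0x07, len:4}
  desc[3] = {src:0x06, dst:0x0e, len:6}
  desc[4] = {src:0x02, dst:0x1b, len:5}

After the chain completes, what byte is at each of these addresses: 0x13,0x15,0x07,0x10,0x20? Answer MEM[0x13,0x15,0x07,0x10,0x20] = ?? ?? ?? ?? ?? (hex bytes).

MEM[0x13,0x15,0x07,0x10,0x20] = d8 6d a5 71 bb

#0 dst[0x13+3] := {0xd9,0xa5,0x6d}
#1 dst[0x1d+2] := {0x5a,0xbb}
#2 dst[0x07+4] := {0xa5,0x71,0x93,0x48}
#3 dst[0x0e+6] := {0xa5,0xa5,0x71,0x93,0x48,0xd8}
#4 dst[0x1b+5] := {0x59,0xb9,0x5f,0xd9,0xa5}
query mem[0x13]=0xd8, mem[0x15]=0x6d, mem[0x07]=0xa5, mem[0x10]=0x71, mem[0x20]=0xbb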